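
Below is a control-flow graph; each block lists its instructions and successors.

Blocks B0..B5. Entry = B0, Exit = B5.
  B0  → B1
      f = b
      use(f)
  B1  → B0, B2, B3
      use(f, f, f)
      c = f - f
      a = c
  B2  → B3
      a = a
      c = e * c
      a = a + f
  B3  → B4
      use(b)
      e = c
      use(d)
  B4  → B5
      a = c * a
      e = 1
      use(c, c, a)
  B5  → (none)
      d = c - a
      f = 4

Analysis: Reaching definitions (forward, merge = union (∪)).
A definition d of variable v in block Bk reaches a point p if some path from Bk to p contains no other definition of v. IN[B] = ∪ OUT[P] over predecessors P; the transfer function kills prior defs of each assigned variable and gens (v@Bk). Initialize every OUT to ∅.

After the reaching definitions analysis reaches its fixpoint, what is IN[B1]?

Fixpoint table:
  B0:   IN={a@B1, c@B1, f@B0}   OUT={a@B1, c@B1, f@B0}
  B1:   IN={a@B1, c@B1, f@B0}   OUT={a@B1, c@B1, f@B0}
  B2:   IN={a@B1, c@B1, f@B0}   OUT={a@B2, c@B2, f@B0}
  B3:   IN={a@B1, a@B2, c@B1, c@B2, f@B0}   OUT={a@B1, a@B2, c@B1, c@B2, e@B3, f@B0}
  B4:   IN={a@B1, a@B2, c@B1, c@B2, e@B3, f@B0}   OUT={a@B4, c@B1, c@B2, e@B4, f@B0}
  B5:   IN={a@B4, c@B1, c@B2, e@B4, f@B0}   OUT={a@B4, c@B1, c@B2, d@B5, e@B4, f@B5}

Merge at B1: IN[B1] = OUT[B0] = {a@B1, c@B1, f@B0}

Answer: {a@B1, c@B1, f@B0}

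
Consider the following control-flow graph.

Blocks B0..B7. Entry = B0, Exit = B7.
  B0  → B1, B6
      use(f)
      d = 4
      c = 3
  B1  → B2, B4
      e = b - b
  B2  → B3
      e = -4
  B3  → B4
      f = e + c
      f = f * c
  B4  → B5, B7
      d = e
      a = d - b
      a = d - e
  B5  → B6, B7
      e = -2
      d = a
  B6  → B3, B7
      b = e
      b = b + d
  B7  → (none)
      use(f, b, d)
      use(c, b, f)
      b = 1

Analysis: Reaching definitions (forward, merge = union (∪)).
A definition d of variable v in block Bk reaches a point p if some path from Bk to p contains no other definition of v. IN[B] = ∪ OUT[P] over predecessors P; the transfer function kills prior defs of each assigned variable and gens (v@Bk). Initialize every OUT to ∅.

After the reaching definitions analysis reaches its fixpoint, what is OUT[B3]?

Answer: {a@B4, b@B6, c@B0, d@B0, d@B5, e@B2, e@B5, f@B3}

Derivation:
Fixpoint table:
  B0:  IN={}  OUT={c@B0, d@B0}
  B1:  IN={c@B0, d@B0}  OUT={c@B0, d@B0, e@B1}
  B2:  IN={c@B0, d@B0, e@B1}  OUT={c@B0, d@B0, e@B2}
  B3:  IN={a@B4, b@B6, c@B0, d@B0, d@B5, e@B2, e@B5, f@B3}  OUT={a@B4, b@B6, c@B0, d@B0, d@B5, e@B2, e@B5, f@B3}
  B4:  IN={a@B4, b@B6, c@B0, d@B0, d@B5, e@B1, e@B2, e@B5, f@B3}  OUT={a@B4, b@B6, c@B0, d@B4, e@B1, e@B2, e@B5, f@B3}
  B5:  IN={a@B4, b@B6, c@B0, d@B4, e@B1, e@B2, e@B5, f@B3}  OUT={a@B4, b@B6, c@B0, d@B5, e@B5, f@B3}
  B6:  IN={a@B4, b@B6, c@B0, d@B0, d@B5, e@B5, f@B3}  OUT={a@B4, b@B6, c@B0, d@B0, d@B5, e@B5, f@B3}
  B7:  IN={a@B4, b@B6, c@B0, d@B0, d@B4, d@B5, e@B1, e@B2, e@B5, f@B3}  OUT={a@B4, b@B7, c@B0, d@B0, d@B4, d@B5, e@B1, e@B2, e@B5, f@B3}

Merge at B3: IN[B3] = OUT[B2] ⊔ OUT[B6] = {a@B4, b@B6, c@B0, d@B0, d@B5, e@B2, e@B5, f@B3}
Applying B3's transfer function to that IN value gives OUT[B3] (row B3 above).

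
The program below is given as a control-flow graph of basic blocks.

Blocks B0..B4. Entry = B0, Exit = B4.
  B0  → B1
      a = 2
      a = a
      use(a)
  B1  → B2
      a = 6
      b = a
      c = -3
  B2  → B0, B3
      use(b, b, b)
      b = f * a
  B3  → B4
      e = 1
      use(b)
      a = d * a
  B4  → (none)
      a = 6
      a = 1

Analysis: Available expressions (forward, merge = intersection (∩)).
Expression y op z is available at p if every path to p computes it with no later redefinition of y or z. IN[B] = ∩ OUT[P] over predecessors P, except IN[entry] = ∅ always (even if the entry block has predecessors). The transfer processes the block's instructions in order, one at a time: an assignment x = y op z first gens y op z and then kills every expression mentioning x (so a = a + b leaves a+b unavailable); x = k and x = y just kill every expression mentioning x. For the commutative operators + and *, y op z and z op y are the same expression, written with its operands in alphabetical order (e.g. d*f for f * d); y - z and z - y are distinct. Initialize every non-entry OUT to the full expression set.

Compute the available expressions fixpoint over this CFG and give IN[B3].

Per-block solution:
  B0:  IN={}  OUT={}
  B1:  IN={}  OUT={}
  B2:  IN={}  OUT={a*f}
  B3:  IN={a*f}  OUT={}
  B4:  IN={}  OUT={}

Merge at B3: IN[B3] = OUT[B2] = {a*f}

Answer: {a*f}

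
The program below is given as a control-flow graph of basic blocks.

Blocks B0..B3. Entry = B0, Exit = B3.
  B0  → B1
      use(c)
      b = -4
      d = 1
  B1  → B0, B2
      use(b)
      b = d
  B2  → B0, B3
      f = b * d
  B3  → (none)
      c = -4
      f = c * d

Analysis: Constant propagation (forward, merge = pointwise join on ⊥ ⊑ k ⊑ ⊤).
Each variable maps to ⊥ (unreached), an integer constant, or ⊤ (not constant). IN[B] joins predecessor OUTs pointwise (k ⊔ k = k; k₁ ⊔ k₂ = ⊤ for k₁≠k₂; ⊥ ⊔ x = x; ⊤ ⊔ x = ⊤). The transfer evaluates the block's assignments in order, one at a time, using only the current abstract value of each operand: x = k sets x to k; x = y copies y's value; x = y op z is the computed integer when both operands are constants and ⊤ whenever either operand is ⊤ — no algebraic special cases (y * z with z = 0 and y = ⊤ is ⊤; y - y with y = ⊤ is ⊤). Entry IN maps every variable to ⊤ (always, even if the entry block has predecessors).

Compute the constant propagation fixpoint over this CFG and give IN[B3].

Converged values:
  B0:  IN=(all ⊤)  OUT={b:-4, d:1; rest ⊤}
  B1:  IN={b:-4, d:1; rest ⊤}  OUT={b:1, d:1; rest ⊤}
  B2:  IN={b:1, d:1; rest ⊤}  OUT={b:1, d:1, f:1; rest ⊤}
  B3:  IN={b:1, d:1, f:1; rest ⊤}  OUT={b:1, c:-4, d:1, f:-4; rest ⊤}

Merge at B3: IN[B3] = OUT[B2] = {a: ⊤, b: 1, c: ⊤, d: 1, e: ⊤, f: 1}

Answer: {a: ⊤, b: 1, c: ⊤, d: 1, e: ⊤, f: 1}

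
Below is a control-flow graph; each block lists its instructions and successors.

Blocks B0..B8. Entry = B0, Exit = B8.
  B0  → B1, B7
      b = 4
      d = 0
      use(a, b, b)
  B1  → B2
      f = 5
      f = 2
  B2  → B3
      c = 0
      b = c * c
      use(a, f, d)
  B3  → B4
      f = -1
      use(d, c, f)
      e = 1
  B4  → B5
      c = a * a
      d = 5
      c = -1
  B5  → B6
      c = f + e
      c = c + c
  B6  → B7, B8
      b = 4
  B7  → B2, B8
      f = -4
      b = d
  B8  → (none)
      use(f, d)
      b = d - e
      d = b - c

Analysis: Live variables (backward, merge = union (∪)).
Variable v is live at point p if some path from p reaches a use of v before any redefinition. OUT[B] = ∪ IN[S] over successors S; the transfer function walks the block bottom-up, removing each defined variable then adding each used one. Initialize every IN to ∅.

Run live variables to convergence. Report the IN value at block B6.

Fixpoint table:
  B0:  IN={a, c, e}  OUT={a, c, d, e}
  B1:  IN={a, d}  OUT={a, d, f}
  B2:  IN={a, d, f}  OUT={a, c, d}
  B3:  IN={a, c, d}  OUT={a, e, f}
  B4:  IN={a, e, f}  OUT={a, d, e, f}
  B5:  IN={a, d, e, f}  OUT={a, c, d, e, f}
  B6:  IN={a, c, d, e, f}  OUT={a, c, d, e, f}
  B7:  IN={a, c, d, e}  OUT={a, c, d, e, f}
  B8:  IN={c, d, e, f}  OUT={}

Merge at B6: OUT[B6] = IN[B7] ⊔ IN[B8] = {a, c, d, e, f}
Applying B6's transfer function to that OUT value gives IN[B6] (row B6 above).

Answer: {a, c, d, e, f}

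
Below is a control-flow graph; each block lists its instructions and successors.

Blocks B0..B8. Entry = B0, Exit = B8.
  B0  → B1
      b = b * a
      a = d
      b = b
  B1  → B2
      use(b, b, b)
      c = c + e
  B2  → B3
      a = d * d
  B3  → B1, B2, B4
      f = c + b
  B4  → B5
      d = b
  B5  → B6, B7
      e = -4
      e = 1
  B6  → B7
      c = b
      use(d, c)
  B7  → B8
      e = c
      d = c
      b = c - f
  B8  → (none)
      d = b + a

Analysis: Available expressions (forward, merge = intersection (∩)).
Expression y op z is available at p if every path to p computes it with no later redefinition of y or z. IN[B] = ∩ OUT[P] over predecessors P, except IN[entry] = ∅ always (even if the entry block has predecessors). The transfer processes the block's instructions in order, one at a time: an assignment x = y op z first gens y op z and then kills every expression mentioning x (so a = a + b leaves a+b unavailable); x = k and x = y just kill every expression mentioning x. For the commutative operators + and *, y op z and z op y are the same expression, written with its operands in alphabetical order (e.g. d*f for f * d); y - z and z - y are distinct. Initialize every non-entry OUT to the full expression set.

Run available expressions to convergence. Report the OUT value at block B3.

Answer: {b+c, d*d}

Derivation:
Per-block solution:
  B0:   IN={}   OUT={}
  B1:   IN={}   OUT={}
  B2:   IN={}   OUT={d*d}
  B3:   IN={d*d}   OUT={b+c, d*d}
  B4:   IN={b+c, d*d}   OUT={b+c}
  B5:   IN={b+c}   OUT={b+c}
  B6:   IN={b+c}   OUT={}
  B7:   IN={}   OUT={c-f}
  B8:   IN={c-f}   OUT={a+b, c-f}

Merge at B3: IN[B3] = OUT[B2] = {d*d}
Applying B3's transfer function to that IN value gives OUT[B3] (row B3 above).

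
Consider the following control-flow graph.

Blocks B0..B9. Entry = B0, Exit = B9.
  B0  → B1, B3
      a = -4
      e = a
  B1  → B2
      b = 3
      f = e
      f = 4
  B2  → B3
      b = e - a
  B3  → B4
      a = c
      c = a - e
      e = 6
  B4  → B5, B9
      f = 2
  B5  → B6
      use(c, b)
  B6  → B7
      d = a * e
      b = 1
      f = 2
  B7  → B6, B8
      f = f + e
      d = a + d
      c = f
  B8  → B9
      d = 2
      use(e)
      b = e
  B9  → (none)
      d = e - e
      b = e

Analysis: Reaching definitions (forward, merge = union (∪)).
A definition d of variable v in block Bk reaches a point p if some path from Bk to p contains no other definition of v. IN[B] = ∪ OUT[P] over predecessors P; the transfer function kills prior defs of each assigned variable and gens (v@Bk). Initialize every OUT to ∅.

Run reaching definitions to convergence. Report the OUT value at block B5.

Per-block solution:
  B0: | IN={} | OUT={a@B0, e@B0}
  B1: | IN={a@B0, e@B0} | OUT={a@B0, b@B1, e@B0, f@B1}
  B2: | IN={a@B0, b@B1, e@B0, f@B1} | OUT={a@B0, b@B2, e@B0, f@B1}
  B3: | IN={a@B0, b@B2, e@B0, f@B1} | OUT={a@B3, b@B2, c@B3, e@B3, f@B1}
  B4: | IN={a@B3, b@B2, c@B3, e@B3, f@B1} | OUT={a@B3, b@B2, c@B3, e@B3, f@B4}
  B5: | IN={a@B3, b@B2, c@B3, e@B3, f@B4} | OUT={a@B3, b@B2, c@B3, e@B3, f@B4}
  B6: | IN={a@B3, b@B2, b@B6, c@B3, c@B7, d@B7, e@B3, f@B4, f@B7} | OUT={a@B3, b@B6, c@B3, c@B7, d@B6, e@B3, f@B6}
  B7: | IN={a@B3, b@B6, c@B3, c@B7, d@B6, e@B3, f@B6} | OUT={a@B3, b@B6, c@B7, d@B7, e@B3, f@B7}
  B8: | IN={a@B3, b@B6, c@B7, d@B7, e@B3, f@B7} | OUT={a@B3, b@B8, c@B7, d@B8, e@B3, f@B7}
  B9: | IN={a@B3, b@B2, b@B8, c@B3, c@B7, d@B8, e@B3, f@B4, f@B7} | OUT={a@B3, b@B9, c@B3, c@B7, d@B9, e@B3, f@B4, f@B7}

Merge at B5: IN[B5] = OUT[B4] = {a@B3, b@B2, c@B3, e@B3, f@B4}
Applying B5's transfer function to that IN value gives OUT[B5] (row B5 above).

Answer: {a@B3, b@B2, c@B3, e@B3, f@B4}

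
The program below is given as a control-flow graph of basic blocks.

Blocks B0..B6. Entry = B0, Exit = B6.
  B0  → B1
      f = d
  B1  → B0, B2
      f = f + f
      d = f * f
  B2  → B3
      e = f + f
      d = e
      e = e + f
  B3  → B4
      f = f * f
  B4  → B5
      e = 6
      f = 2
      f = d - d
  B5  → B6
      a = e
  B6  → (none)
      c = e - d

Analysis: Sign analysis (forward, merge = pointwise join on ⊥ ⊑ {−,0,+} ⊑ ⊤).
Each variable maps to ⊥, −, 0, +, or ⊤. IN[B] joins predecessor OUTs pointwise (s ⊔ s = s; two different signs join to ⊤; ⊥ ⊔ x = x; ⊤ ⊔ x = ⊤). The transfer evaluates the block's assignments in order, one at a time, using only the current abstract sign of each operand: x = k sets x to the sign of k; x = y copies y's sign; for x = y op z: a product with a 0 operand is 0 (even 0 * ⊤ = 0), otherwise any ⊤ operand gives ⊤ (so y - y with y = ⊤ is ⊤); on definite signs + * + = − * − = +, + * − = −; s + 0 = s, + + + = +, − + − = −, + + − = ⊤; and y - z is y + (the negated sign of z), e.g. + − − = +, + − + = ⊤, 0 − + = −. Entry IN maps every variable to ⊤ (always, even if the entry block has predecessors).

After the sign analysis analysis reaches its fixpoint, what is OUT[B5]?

Answer: {a: +, b: ⊤, c: ⊤, d: ⊤, e: +, f: ⊤}

Derivation:
Per-block solution:
  B0:  IN=(all ⊤)  OUT=(all ⊤)
  B1:  IN=(all ⊤)  OUT=(all ⊤)
  B2:  IN=(all ⊤)  OUT=(all ⊤)
  B3:  IN=(all ⊤)  OUT=(all ⊤)
  B4:  IN=(all ⊤)  OUT={e:+; rest ⊤}
  B5:  IN={e:+; rest ⊤}  OUT={a:+, e:+; rest ⊤}
  B6:  IN={a:+, e:+; rest ⊤}  OUT={a:+, e:+; rest ⊤}

Merge at B5: IN[B5] = OUT[B4] = {a: ⊤, b: ⊤, c: ⊤, d: ⊤, e: +, f: ⊤}
Applying B5's transfer function to that IN value gives OUT[B5] (row B5 above).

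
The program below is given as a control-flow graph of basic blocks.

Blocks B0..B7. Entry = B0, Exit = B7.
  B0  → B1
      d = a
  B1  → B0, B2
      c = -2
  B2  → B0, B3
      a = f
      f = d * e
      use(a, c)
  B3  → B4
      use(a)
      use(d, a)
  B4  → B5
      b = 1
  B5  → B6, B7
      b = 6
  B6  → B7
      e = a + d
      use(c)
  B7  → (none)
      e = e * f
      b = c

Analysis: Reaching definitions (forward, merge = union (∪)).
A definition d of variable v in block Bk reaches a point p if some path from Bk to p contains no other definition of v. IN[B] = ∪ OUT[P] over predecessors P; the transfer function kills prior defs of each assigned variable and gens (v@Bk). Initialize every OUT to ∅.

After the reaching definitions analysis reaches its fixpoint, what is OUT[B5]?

Answer: {a@B2, b@B5, c@B1, d@B0, f@B2}

Working:
Converged values:
  B0:   IN={a@B2, c@B1, d@B0, f@B2}   OUT={a@B2, c@B1, d@B0, f@B2}
  B1:   IN={a@B2, c@B1, d@B0, f@B2}   OUT={a@B2, c@B1, d@B0, f@B2}
  B2:   IN={a@B2, c@B1, d@B0, f@B2}   OUT={a@B2, c@B1, d@B0, f@B2}
  B3:   IN={a@B2, c@B1, d@B0, f@B2}   OUT={a@B2, c@B1, d@B0, f@B2}
  B4:   IN={a@B2, c@B1, d@B0, f@B2}   OUT={a@B2, b@B4, c@B1, d@B0, f@B2}
  B5:   IN={a@B2, b@B4, c@B1, d@B0, f@B2}   OUT={a@B2, b@B5, c@B1, d@B0, f@B2}
  B6:   IN={a@B2, b@B5, c@B1, d@B0, f@B2}   OUT={a@B2, b@B5, c@B1, d@B0, e@B6, f@B2}
  B7:   IN={a@B2, b@B5, c@B1, d@B0, e@B6, f@B2}   OUT={a@B2, b@B7, c@B1, d@B0, e@B7, f@B2}

Merge at B5: IN[B5] = OUT[B4] = {a@B2, b@B4, c@B1, d@B0, f@B2}
Applying B5's transfer function to that IN value gives OUT[B5] (row B5 above).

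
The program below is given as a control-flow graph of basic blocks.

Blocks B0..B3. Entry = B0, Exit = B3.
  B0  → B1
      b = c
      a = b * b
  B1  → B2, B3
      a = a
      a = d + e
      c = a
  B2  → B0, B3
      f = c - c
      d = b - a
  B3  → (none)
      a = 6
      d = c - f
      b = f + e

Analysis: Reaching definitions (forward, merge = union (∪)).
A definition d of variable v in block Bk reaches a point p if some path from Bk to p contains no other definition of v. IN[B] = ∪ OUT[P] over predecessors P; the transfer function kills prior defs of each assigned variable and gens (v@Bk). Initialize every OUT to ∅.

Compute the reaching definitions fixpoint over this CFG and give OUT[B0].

Fixpoint table:
  B0:   IN={a@B1, b@B0, c@B1, d@B2, f@B2}   OUT={a@B0, b@B0, c@B1, d@B2, f@B2}
  B1:   IN={a@B0, b@B0, c@B1, d@B2, f@B2}   OUT={a@B1, b@B0, c@B1, d@B2, f@B2}
  B2:   IN={a@B1, b@B0, c@B1, d@B2, f@B2}   OUT={a@B1, b@B0, c@B1, d@B2, f@B2}
  B3:   IN={a@B1, b@B0, c@B1, d@B2, f@B2}   OUT={a@B3, b@B3, c@B1, d@B3, f@B2}

Merge at B0 (entry node, so the boundary value {} is joined with the incoming edge(s)): IN[B0] = {} ⊔ OUT[B2] = {a@B1, b@B0, c@B1, d@B2, f@B2}
Applying B0's transfer function to that IN value gives OUT[B0] (row B0 above).

Answer: {a@B0, b@B0, c@B1, d@B2, f@B2}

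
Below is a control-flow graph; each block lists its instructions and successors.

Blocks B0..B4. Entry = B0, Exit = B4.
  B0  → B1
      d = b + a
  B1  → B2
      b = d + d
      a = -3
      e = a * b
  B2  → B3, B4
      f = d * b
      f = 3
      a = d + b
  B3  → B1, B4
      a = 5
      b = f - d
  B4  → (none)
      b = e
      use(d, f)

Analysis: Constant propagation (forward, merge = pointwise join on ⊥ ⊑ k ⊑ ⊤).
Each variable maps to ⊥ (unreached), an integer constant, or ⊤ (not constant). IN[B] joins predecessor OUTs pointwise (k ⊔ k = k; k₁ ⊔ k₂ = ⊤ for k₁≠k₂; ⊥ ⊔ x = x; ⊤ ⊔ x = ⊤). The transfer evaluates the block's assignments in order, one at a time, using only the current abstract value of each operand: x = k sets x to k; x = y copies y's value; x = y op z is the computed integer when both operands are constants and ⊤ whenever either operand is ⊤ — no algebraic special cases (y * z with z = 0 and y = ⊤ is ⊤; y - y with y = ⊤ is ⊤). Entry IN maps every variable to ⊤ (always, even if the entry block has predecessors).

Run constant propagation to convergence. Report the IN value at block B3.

Answer: {a: ⊤, b: ⊤, c: ⊤, d: ⊤, e: ⊤, f: 3}

Working:
Fixpoint table:
  B0:   IN=(all ⊤)   OUT=(all ⊤)
  B1:   IN=(all ⊤)   OUT={a:-3; rest ⊤}
  B2:   IN={a:-3; rest ⊤}   OUT={f:3; rest ⊤}
  B3:   IN={f:3; rest ⊤}   OUT={a:5, f:3; rest ⊤}
  B4:   IN={f:3; rest ⊤}   OUT={f:3; rest ⊤}

Merge at B3: IN[B3] = OUT[B2] = {a: ⊤, b: ⊤, c: ⊤, d: ⊤, e: ⊤, f: 3}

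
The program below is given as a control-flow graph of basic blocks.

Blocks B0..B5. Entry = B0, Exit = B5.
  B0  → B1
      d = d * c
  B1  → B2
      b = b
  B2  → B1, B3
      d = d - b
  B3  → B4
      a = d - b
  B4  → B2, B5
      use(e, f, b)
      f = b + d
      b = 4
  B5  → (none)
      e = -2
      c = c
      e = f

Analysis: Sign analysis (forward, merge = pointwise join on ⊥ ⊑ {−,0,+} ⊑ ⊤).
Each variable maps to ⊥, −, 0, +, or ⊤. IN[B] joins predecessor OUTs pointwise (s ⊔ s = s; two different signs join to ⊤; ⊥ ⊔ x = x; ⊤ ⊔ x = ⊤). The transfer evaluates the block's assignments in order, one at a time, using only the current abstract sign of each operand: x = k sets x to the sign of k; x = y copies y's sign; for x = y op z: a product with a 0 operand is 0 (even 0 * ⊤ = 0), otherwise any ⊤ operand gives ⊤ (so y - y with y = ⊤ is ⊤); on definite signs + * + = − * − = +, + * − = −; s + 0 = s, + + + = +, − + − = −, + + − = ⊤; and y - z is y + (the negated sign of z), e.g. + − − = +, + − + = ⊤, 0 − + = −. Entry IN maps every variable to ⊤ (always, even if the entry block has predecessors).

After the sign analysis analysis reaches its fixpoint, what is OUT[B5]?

Converged values:
  B0:   IN=(all ⊤)   OUT=(all ⊤)
  B1:   IN=(all ⊤)   OUT=(all ⊤)
  B2:   IN=(all ⊤)   OUT=(all ⊤)
  B3:   IN=(all ⊤)   OUT=(all ⊤)
  B4:   IN=(all ⊤)   OUT={b:+; rest ⊤}
  B5:   IN={b:+; rest ⊤}   OUT={b:+; rest ⊤}

Merge at B5: IN[B5] = OUT[B4] = {a: ⊤, b: +, c: ⊤, d: ⊤, e: ⊤, f: ⊤}
Applying B5's transfer function to that IN value gives OUT[B5] (row B5 above).

Answer: {a: ⊤, b: +, c: ⊤, d: ⊤, e: ⊤, f: ⊤}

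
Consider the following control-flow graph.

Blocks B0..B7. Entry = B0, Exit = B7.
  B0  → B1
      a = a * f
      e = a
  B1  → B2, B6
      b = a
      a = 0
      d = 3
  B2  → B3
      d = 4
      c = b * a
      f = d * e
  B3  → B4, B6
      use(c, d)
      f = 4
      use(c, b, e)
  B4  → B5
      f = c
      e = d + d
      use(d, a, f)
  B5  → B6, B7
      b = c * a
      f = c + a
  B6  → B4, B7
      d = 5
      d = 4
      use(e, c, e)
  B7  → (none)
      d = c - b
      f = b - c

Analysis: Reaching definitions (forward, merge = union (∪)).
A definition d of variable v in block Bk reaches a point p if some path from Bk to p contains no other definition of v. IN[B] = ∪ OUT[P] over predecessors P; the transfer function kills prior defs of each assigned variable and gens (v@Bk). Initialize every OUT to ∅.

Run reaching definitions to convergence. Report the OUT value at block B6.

Per-block solution:
  B0:  IN={}  OUT={a@B0, e@B0}
  B1:  IN={a@B0, e@B0}  OUT={a@B1, b@B1, d@B1, e@B0}
  B2:  IN={a@B1, b@B1, d@B1, e@B0}  OUT={a@B1, b@B1, c@B2, d@B2, e@B0, f@B2}
  B3:  IN={a@B1, b@B1, c@B2, d@B2, e@B0, f@B2}  OUT={a@B1, b@B1, c@B2, d@B2, e@B0, f@B3}
  B4:  IN={a@B1, b@B1, b@B5, c@B2, d@B2, d@B6, e@B0, e@B4, f@B3, f@B5}  OUT={a@B1, b@B1, b@B5, c@B2, d@B2, d@B6, e@B4, f@B4}
  B5:  IN={a@B1, b@B1, b@B5, c@B2, d@B2, d@B6, e@B4, f@B4}  OUT={a@B1, b@B5, c@B2, d@B2, d@B6, e@B4, f@B5}
  B6:  IN={a@B1, b@B1, b@B5, c@B2, d@B1, d@B2, d@B6, e@B0, e@B4, f@B3, f@B5}  OUT={a@B1, b@B1, b@B5, c@B2, d@B6, e@B0, e@B4, f@B3, f@B5}
  B7:  IN={a@B1, b@B1, b@B5, c@B2, d@B2, d@B6, e@B0, e@B4, f@B3, f@B5}  OUT={a@B1, b@B1, b@B5, c@B2, d@B7, e@B0, e@B4, f@B7}

Merge at B6: IN[B6] = OUT[B1] ⊔ OUT[B3] ⊔ OUT[B5] = {a@B1, b@B1, b@B5, c@B2, d@B1, d@B2, d@B6, e@B0, e@B4, f@B3, f@B5}
Applying B6's transfer function to that IN value gives OUT[B6] (row B6 above).

Answer: {a@B1, b@B1, b@B5, c@B2, d@B6, e@B0, e@B4, f@B3, f@B5}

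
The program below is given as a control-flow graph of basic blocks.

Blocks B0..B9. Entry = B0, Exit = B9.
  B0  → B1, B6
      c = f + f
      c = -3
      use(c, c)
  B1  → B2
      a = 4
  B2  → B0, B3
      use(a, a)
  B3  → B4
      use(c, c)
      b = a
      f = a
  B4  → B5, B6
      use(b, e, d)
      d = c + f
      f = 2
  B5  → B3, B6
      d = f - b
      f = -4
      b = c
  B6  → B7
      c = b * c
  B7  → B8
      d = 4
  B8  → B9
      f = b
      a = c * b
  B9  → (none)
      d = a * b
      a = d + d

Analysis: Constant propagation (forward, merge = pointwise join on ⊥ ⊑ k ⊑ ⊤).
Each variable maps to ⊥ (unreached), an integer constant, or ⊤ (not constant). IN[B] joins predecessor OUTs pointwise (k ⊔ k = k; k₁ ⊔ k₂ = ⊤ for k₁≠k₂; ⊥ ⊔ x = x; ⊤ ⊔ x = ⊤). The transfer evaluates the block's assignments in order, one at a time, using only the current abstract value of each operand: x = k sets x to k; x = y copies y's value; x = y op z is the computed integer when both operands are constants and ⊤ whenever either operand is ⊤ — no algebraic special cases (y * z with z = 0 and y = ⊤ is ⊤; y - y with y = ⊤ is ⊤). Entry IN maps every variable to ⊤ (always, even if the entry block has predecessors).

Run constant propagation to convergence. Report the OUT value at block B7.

Fixpoint table:
  B0:  IN=(all ⊤)  OUT={c:-3; rest ⊤}
  B1:  IN={c:-3; rest ⊤}  OUT={a:4, c:-3; rest ⊤}
  B2:  IN={a:4, c:-3; rest ⊤}  OUT={a:4, c:-3; rest ⊤}
  B3:  IN={a:4, c:-3; rest ⊤}  OUT={a:4, b:4, c:-3, f:4; rest ⊤}
  B4:  IN={a:4, b:4, c:-3, f:4; rest ⊤}  OUT={a:4, b:4, c:-3, d:1, f:2; rest ⊤}
  B5:  IN={a:4, b:4, c:-3, d:1, f:2; rest ⊤}  OUT={a:4, b:-3, c:-3, d:-2, f:-4; rest ⊤}
  B6:  IN={c:-3; rest ⊤}  OUT=(all ⊤)
  B7:  IN=(all ⊤)  OUT={d:4; rest ⊤}
  B8:  IN={d:4; rest ⊤}  OUT={d:4; rest ⊤}
  B9:  IN={d:4; rest ⊤}  OUT=(all ⊤)

Merge at B7: IN[B7] = OUT[B6] = {a: ⊤, b: ⊤, c: ⊤, d: ⊤, e: ⊤, f: ⊤}
Applying B7's transfer function to that IN value gives OUT[B7] (row B7 above).

Answer: {a: ⊤, b: ⊤, c: ⊤, d: 4, e: ⊤, f: ⊤}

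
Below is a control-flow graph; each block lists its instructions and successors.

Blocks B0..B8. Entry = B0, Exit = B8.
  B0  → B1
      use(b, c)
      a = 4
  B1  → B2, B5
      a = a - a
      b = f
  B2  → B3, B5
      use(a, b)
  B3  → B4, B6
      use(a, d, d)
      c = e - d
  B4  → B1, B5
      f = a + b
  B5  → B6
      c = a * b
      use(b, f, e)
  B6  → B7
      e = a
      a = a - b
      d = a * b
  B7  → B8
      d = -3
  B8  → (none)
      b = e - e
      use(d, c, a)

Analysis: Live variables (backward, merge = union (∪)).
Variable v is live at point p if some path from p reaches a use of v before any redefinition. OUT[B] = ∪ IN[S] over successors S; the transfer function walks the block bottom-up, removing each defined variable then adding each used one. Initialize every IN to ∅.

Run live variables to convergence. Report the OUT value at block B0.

Converged values:
  B0: | IN={b, c, d, e, f} | OUT={a, d, e, f}
  B1: | IN={a, d, e, f} | OUT={a, b, d, e, f}
  B2: | IN={a, b, d, e, f} | OUT={a, b, d, e, f}
  B3: | IN={a, b, d, e} | OUT={a, b, c, d, e}
  B4: | IN={a, b, d, e} | OUT={a, b, d, e, f}
  B5: | IN={a, b, e, f} | OUT={a, b, c}
  B6: | IN={a, b, c} | OUT={a, c, e}
  B7: | IN={a, c, e} | OUT={a, c, d, e}
  B8: | IN={a, c, d, e} | OUT={}

Merge at B0: OUT[B0] = IN[B1] = {a, d, e, f}

Answer: {a, d, e, f}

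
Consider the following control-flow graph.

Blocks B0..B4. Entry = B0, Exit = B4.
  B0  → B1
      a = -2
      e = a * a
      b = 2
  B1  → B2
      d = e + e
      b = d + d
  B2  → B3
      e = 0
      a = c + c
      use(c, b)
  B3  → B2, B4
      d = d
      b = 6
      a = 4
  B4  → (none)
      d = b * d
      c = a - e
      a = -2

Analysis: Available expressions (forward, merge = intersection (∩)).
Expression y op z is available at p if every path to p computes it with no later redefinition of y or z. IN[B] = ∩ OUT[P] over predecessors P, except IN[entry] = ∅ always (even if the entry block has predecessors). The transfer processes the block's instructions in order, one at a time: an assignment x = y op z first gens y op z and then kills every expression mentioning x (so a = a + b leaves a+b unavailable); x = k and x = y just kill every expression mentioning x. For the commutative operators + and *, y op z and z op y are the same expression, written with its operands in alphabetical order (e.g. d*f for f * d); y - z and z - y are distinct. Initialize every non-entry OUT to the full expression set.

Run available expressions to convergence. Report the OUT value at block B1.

Fixpoint table:
  B0:  IN={}  OUT={a*a}
  B1:  IN={a*a}  OUT={a*a, d+d, e+e}
  B2:  IN={}  OUT={c+c}
  B3:  IN={c+c}  OUT={c+c}
  B4:  IN={c+c}  OUT={}

Merge at B1: IN[B1] = OUT[B0] = {a*a}
Applying B1's transfer function to that IN value gives OUT[B1] (row B1 above).

Answer: {a*a, d+d, e+e}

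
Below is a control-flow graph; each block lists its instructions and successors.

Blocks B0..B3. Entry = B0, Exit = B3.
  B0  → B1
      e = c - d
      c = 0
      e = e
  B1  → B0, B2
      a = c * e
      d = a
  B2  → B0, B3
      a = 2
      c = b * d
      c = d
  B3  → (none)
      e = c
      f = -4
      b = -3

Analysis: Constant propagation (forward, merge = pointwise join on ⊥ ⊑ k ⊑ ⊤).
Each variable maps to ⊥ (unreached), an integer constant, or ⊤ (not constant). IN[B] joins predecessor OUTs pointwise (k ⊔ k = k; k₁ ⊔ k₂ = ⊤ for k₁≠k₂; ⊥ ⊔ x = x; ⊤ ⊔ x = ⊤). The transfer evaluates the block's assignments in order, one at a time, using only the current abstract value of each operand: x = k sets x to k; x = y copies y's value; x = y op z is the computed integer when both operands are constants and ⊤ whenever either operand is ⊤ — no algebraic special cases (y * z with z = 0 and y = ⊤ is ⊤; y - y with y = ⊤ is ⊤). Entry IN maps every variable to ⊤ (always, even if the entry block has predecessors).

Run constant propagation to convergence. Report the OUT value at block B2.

Answer: {a: 2, b: ⊤, c: ⊤, d: ⊤, e: ⊤, f: ⊤}

Trace:
Fixpoint table:
  B0: | IN=(all ⊤) | OUT={c:0; rest ⊤}
  B1: | IN={c:0; rest ⊤} | OUT={c:0; rest ⊤}
  B2: | IN={c:0; rest ⊤} | OUT={a:2; rest ⊤}
  B3: | IN={a:2; rest ⊤} | OUT={a:2, b:-3, f:-4; rest ⊤}

Merge at B2: IN[B2] = OUT[B1] = {a: ⊤, b: ⊤, c: 0, d: ⊤, e: ⊤, f: ⊤}
Applying B2's transfer function to that IN value gives OUT[B2] (row B2 above).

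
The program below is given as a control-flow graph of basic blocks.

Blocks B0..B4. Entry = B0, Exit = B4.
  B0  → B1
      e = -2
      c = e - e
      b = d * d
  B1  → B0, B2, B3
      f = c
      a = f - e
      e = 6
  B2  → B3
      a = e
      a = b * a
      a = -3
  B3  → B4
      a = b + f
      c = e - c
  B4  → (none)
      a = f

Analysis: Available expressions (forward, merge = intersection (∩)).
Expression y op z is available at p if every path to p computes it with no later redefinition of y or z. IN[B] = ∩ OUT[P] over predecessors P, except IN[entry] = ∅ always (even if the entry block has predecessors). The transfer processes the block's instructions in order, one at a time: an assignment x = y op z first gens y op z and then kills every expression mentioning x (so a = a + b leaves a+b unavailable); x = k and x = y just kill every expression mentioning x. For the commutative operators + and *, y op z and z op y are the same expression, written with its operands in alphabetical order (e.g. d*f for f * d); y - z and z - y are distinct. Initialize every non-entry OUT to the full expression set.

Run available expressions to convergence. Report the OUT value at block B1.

Converged values:
  B0:   IN={}   OUT={d*d, e-e}
  B1:   IN={d*d, e-e}   OUT={d*d}
  B2:   IN={d*d}   OUT={d*d}
  B3:   IN={d*d}   OUT={b+f, d*d}
  B4:   IN={b+f, d*d}   OUT={b+f, d*d}

Merge at B1: IN[B1] = OUT[B0] = {d*d, e-e}
Applying B1's transfer function to that IN value gives OUT[B1] (row B1 above).

Answer: {d*d}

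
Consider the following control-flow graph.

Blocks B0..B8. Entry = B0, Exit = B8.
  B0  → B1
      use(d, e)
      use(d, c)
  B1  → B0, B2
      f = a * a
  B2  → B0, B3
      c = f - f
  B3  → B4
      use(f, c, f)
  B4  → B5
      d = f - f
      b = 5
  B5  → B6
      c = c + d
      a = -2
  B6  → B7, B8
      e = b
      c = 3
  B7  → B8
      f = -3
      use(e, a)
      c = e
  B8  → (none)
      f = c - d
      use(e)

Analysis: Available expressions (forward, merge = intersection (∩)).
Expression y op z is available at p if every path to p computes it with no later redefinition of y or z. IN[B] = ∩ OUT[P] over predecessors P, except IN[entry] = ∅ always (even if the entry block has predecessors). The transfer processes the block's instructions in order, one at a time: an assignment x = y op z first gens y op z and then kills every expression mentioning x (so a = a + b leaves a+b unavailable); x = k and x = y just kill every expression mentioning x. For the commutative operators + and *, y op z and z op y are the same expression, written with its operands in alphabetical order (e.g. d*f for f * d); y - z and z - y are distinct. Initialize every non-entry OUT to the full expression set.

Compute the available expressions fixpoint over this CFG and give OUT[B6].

Converged values:
  B0: | IN={} | OUT={}
  B1: | IN={} | OUT={a*a}
  B2: | IN={a*a} | OUT={a*a, f-f}
  B3: | IN={a*a, f-f} | OUT={a*a, f-f}
  B4: | IN={a*a, f-f} | OUT={a*a, f-f}
  B5: | IN={a*a, f-f} | OUT={f-f}
  B6: | IN={f-f} | OUT={f-f}
  B7: | IN={f-f} | OUT={}
  B8: | IN={} | OUT={c-d}

Merge at B6: IN[B6] = OUT[B5] = {f-f}
Applying B6's transfer function to that IN value gives OUT[B6] (row B6 above).

Answer: {f-f}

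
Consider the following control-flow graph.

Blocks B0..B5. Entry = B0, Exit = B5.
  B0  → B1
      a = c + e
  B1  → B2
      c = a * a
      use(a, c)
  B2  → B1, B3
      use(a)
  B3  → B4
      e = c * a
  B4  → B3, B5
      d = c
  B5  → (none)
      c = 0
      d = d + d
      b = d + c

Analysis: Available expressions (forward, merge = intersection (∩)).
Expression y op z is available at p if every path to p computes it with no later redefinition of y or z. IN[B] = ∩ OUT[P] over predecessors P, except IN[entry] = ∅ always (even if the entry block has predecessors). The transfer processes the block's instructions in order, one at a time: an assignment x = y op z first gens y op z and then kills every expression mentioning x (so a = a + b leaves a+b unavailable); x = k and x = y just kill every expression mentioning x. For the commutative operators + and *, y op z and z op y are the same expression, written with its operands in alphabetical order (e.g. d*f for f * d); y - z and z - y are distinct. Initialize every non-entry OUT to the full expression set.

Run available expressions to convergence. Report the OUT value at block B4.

Answer: {a*a, a*c}

Derivation:
Per-block solution:
  B0: | IN={} | OUT={c+e}
  B1: | IN={} | OUT={a*a}
  B2: | IN={a*a} | OUT={a*a}
  B3: | IN={a*a} | OUT={a*a, a*c}
  B4: | IN={a*a, a*c} | OUT={a*a, a*c}
  B5: | IN={a*a, a*c} | OUT={a*a, c+d}

Merge at B4: IN[B4] = OUT[B3] = {a*a, a*c}
Applying B4's transfer function to that IN value gives OUT[B4] (row B4 above).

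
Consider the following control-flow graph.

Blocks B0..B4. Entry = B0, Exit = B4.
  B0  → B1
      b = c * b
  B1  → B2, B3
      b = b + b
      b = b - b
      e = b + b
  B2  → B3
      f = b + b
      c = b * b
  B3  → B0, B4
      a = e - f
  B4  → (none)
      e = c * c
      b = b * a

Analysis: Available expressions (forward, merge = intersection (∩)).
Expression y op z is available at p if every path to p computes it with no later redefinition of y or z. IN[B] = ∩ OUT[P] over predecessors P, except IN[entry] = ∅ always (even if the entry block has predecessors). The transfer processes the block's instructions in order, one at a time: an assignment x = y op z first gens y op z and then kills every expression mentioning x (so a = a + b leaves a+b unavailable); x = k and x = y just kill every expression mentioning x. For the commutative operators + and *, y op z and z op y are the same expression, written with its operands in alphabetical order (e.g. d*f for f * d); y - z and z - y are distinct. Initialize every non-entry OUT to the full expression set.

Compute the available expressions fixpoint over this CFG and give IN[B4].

Answer: {b+b, e-f}

Working:
Fixpoint table:
  B0: | IN={} | OUT={}
  B1: | IN={} | OUT={b+b}
  B2: | IN={b+b} | OUT={b*b, b+b}
  B3: | IN={b+b} | OUT={b+b, e-f}
  B4: | IN={b+b, e-f} | OUT={c*c}

Merge at B4: IN[B4] = OUT[B3] = {b+b, e-f}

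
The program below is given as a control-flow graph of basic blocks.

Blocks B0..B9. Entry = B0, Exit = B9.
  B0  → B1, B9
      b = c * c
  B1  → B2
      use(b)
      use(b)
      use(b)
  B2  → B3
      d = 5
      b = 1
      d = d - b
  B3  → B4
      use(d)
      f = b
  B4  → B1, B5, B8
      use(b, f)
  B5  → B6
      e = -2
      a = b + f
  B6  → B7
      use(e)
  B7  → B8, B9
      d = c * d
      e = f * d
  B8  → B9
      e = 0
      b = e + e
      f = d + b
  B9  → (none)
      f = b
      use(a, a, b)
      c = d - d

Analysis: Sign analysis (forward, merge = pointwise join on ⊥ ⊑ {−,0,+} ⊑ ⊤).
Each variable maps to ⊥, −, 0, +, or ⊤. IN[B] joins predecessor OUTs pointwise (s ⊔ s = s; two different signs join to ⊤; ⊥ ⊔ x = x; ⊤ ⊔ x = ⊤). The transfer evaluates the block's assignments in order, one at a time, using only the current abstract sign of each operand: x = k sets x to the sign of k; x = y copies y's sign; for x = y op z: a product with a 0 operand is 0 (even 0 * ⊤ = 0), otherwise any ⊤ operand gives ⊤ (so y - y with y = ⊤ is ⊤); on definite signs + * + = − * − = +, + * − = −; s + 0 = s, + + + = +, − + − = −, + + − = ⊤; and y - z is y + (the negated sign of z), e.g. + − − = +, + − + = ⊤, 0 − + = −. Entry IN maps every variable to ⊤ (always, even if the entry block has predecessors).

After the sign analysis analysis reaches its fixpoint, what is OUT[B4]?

Per-block solution:
  B0:  IN=(all ⊤)  OUT=(all ⊤)
  B1:  IN=(all ⊤)  OUT=(all ⊤)
  B2:  IN=(all ⊤)  OUT={b:+; rest ⊤}
  B3:  IN={b:+; rest ⊤}  OUT={b:+, f:+; rest ⊤}
  B4:  IN={b:+, f:+; rest ⊤}  OUT={b:+, f:+; rest ⊤}
  B5:  IN={b:+, f:+; rest ⊤}  OUT={a:+, b:+, e:-, f:+; rest ⊤}
  B6:  IN={a:+, b:+, e:-, f:+; rest ⊤}  OUT={a:+, b:+, e:-, f:+; rest ⊤}
  B7:  IN={a:+, b:+, e:-, f:+; rest ⊤}  OUT={a:+, b:+, f:+; rest ⊤}
  B8:  IN={b:+, f:+; rest ⊤}  OUT={b:0, e:0; rest ⊤}
  B9:  IN=(all ⊤)  OUT=(all ⊤)

Merge at B4: IN[B4] = OUT[B3] = {a: ⊤, b: +, c: ⊤, d: ⊤, e: ⊤, f: +}
Applying B4's transfer function to that IN value gives OUT[B4] (row B4 above).

Answer: {a: ⊤, b: +, c: ⊤, d: ⊤, e: ⊤, f: +}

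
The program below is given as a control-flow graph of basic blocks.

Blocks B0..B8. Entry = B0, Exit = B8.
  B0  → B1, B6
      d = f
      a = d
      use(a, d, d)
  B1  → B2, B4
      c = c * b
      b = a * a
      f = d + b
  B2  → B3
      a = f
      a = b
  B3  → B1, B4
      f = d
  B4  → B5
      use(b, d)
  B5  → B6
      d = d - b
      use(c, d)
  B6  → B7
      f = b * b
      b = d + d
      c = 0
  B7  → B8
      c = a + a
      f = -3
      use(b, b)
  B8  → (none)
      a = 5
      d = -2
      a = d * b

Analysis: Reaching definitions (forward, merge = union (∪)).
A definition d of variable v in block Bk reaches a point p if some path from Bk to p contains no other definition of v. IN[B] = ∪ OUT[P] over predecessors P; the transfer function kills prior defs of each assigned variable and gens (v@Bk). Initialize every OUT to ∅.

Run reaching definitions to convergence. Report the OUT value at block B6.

Fixpoint table:
  B0:   IN={}   OUT={a@B0, d@B0}
  B1:   IN={a@B0, a@B2, b@B1, c@B1, d@B0, f@B3}   OUT={a@B0, a@B2, b@B1, c@B1, d@B0, f@B1}
  B2:   IN={a@B0, a@B2, b@B1, c@B1, d@B0, f@B1}   OUT={a@B2, b@B1, c@B1, d@B0, f@B1}
  B3:   IN={a@B2, b@B1, c@B1, d@B0, f@B1}   OUT={a@B2, b@B1, c@B1, d@B0, f@B3}
  B4:   IN={a@B0, a@B2, b@B1, c@B1, d@B0, f@B1, f@B3}   OUT={a@B0, a@B2, b@B1, c@B1, d@B0, f@B1, f@B3}
  B5:   IN={a@B0, a@B2, b@B1, c@B1, d@B0, f@B1, f@B3}   OUT={a@B0, a@B2, b@B1, c@B1, d@B5, f@B1, f@B3}
  B6:   IN={a@B0, a@B2, b@B1, c@B1, d@B0, d@B5, f@B1, f@B3}   OUT={a@B0, a@B2, b@B6, c@B6, d@B0, d@B5, f@B6}
  B7:   IN={a@B0, a@B2, b@B6, c@B6, d@B0, d@B5, f@B6}   OUT={a@B0, a@B2, b@B6, c@B7, d@B0, d@B5, f@B7}
  B8:   IN={a@B0, a@B2, b@B6, c@B7, d@B0, d@B5, f@B7}   OUT={a@B8, b@B6, c@B7, d@B8, f@B7}

Merge at B6: IN[B6] = OUT[B0] ⊔ OUT[B5] = {a@B0, a@B2, b@B1, c@B1, d@B0, d@B5, f@B1, f@B3}
Applying B6's transfer function to that IN value gives OUT[B6] (row B6 above).

Answer: {a@B0, a@B2, b@B6, c@B6, d@B0, d@B5, f@B6}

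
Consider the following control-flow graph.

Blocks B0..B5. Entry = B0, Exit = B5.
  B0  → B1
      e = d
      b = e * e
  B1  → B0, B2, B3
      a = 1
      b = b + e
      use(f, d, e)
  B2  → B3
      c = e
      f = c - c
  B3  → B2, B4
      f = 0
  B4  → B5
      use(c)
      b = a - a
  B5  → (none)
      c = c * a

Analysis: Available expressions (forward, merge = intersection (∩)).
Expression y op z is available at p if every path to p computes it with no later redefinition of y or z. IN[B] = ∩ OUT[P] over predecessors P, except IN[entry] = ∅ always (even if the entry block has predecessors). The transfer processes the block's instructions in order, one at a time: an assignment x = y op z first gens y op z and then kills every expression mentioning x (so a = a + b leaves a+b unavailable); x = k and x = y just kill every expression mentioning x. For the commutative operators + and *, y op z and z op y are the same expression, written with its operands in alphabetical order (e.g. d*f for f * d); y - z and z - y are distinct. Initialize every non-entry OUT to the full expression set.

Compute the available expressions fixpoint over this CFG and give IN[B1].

Answer: {e*e}

Derivation:
Fixpoint table:
  B0: | IN={} | OUT={e*e}
  B1: | IN={e*e} | OUT={e*e}
  B2: | IN={e*e} | OUT={c-c, e*e}
  B3: | IN={e*e} | OUT={e*e}
  B4: | IN={e*e} | OUT={a-a, e*e}
  B5: | IN={a-a, e*e} | OUT={a-a, e*e}

Merge at B1: IN[B1] = OUT[B0] = {e*e}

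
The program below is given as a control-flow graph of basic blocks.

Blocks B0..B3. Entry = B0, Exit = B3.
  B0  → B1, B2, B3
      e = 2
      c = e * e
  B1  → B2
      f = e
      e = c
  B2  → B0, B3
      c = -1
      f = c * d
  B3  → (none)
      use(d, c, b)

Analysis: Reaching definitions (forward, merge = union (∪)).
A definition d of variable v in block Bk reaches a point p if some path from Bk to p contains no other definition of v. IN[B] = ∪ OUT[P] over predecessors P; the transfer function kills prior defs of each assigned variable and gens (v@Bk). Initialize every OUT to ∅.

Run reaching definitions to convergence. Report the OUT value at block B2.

Converged values:
  B0: | IN={c@B2, e@B0, e@B1, f@B2} | OUT={c@B0, e@B0, f@B2}
  B1: | IN={c@B0, e@B0, f@B2} | OUT={c@B0, e@B1, f@B1}
  B2: | IN={c@B0, e@B0, e@B1, f@B1, f@B2} | OUT={c@B2, e@B0, e@B1, f@B2}
  B3: | IN={c@B0, c@B2, e@B0, e@B1, f@B2} | OUT={c@B0, c@B2, e@B0, e@B1, f@B2}

Merge at B2: IN[B2] = OUT[B0] ⊔ OUT[B1] = {c@B0, e@B0, e@B1, f@B1, f@B2}
Applying B2's transfer function to that IN value gives OUT[B2] (row B2 above).

Answer: {c@B2, e@B0, e@B1, f@B2}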